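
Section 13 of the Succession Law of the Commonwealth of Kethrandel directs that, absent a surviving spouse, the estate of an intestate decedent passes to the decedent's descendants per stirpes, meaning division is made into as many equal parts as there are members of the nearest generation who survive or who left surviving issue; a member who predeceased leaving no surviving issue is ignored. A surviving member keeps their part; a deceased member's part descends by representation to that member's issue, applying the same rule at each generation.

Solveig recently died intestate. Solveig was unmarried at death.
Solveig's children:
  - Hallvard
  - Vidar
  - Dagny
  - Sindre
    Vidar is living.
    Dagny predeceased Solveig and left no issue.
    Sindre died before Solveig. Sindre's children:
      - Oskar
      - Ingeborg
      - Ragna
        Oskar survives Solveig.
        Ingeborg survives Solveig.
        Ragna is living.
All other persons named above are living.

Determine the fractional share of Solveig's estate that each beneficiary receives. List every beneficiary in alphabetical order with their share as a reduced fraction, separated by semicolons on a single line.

There is no surviving spouse, so the entire estate passes to Solveig's descendants per stirpes.
Dagny left no surviving issue, so that branch lapses and is disregarded.
The estate is divided into 3 equal shares of 1/3 among Hallvard, Vidar, Sindre.
Hallvard is living and takes 1/3.
Vidar is living and takes 1/3.
Sindre predeceased; the 1/3 allotted to Sindre's branch passes to Sindre's issue by representation.
The 1/3 is divided into 3 equal shares of 1/9 among Oskar, Ingeborg, Ragna.
Oskar is living and takes 1/9.
Ingeborg is living and takes 1/9.
Ragna is living and takes 1/9.

Hallvard 1/3; Ingeborg 1/9; Oskar 1/9; Ragna 1/9; Vidar 1/3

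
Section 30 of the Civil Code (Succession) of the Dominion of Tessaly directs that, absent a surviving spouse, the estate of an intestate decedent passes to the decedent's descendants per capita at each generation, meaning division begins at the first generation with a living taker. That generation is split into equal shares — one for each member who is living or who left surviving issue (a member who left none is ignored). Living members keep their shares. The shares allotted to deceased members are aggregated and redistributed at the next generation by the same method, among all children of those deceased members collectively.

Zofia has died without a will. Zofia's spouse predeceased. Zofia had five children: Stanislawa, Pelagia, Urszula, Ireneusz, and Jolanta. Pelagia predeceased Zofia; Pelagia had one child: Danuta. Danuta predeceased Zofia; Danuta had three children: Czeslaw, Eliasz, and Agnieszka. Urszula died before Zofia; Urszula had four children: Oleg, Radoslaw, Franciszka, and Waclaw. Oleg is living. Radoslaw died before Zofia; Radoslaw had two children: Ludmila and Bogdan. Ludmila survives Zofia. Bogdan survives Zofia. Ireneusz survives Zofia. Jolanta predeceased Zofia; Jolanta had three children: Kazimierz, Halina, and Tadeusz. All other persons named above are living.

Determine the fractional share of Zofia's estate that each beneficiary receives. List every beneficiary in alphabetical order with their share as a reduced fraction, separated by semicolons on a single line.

Agnieszka 3/100; Bogdan 3/100; Czeslaw 3/100; Eliasz 3/100; Franciszka 3/40; Halina 3/40; Ireneusz 1/5; Kazimierz 3/40; Ludmila 3/100; Oleg 3/40; Stanislawa 1/5; Tadeusz 3/40; Waclaw 3/40

There is no surviving spouse, so the entire estate passes to Zofia's descendants per capita at each generation.
At generation 1 (Stanislawa, Pelagia, Urszula, Ireneusz, Jolanta) there are 5 shares of (1)/5 = 1/5 each.
Living: Stanislawa and Ireneusz — each takes 1/5.
Deceased: Pelagia, Urszula, and Jolanta. Their combined 3/5 is pooled and carried to generation 2.
At generation 2 (Danuta, Oleg, Radoslaw, Franciszka, Waclaw, Kazimierz, Halina, Tadeusz) there are 8 shares of (3/5)/8 = 3/40 each.
Living: Oleg, Franciszka, Waclaw, Kazimierz, Halina, and Tadeusz — each takes 3/40.
Deceased: Danuta and Radoslaw. Their combined 3/20 is pooled and carried to generation 3.
At generation 3 (Czeslaw, Eliasz, Agnieszka, Ludmila, Bogdan) there are 5 shares of (3/20)/5 = 3/100 each.
Living: Czeslaw, Eliasz, Agnieszka, Ludmila, and Bogdan — each takes 3/100.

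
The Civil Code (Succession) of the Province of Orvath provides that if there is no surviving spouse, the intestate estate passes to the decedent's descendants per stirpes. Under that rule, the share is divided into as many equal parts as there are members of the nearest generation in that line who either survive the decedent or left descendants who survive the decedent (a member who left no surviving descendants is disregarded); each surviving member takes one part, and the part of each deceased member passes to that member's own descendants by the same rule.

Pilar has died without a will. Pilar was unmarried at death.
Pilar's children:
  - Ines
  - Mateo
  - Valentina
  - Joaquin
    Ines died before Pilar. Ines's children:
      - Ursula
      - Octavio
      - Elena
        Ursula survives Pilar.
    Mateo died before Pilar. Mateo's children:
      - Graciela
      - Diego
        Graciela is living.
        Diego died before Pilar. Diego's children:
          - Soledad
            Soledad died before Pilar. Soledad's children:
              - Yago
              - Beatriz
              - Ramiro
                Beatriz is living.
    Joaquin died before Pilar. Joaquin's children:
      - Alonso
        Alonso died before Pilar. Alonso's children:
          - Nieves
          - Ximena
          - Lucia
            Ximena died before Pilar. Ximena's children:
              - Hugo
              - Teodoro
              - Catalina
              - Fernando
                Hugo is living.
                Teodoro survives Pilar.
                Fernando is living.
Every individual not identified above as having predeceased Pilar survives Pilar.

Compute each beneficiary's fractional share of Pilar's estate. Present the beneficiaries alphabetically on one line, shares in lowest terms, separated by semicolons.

There is no surviving spouse, so the entire estate passes to Pilar's descendants per stirpes.
The estate is divided into 4 equal shares of 1/4 among Ines, Mateo, Valentina, Joaquin.
Ines predeceased; the 1/4 allotted to Ines's branch passes to Ines's issue by representation.
The 1/4 is divided into 3 equal shares of 1/12 among Ursula, Octavio, Elena.
Ursula is living and takes 1/12.
Octavio is living and takes 1/12.
Elena is living and takes 1/12.
Mateo predeceased; the 1/4 allotted to Mateo's branch passes to Mateo's issue by representation.
The 1/4 is divided into 2 equal shares of 1/8 among Graciela, Diego.
Graciela is living and takes 1/8.
Diego predeceased; the 1/8 allotted to Diego's branch passes to Diego's issue by representation.
Soledad's line is the sole branch at this level, so the full 1/8 passes to Soledad's issue by representation.
The 1/8 is divided into 3 equal shares of 1/24 among Yago, Beatriz, Ramiro.
Yago is living and takes 1/24.
Beatriz is living and takes 1/24.
Ramiro is living and takes 1/24.
Valentina is living and takes 1/4.
Joaquin predeceased; the 1/4 allotted to Joaquin's branch passes to Joaquin's issue by representation.
Alonso's line is the sole branch at this level, so the full 1/4 passes to Alonso's issue by representation.
The 1/4 is divided into 3 equal shares of 1/12 among Nieves, Ximena, Lucia.
Nieves is living and takes 1/12.
Ximena predeceased; the 1/12 allotted to Ximena's branch passes to Ximena's issue by representation.
The 1/12 is divided into 4 equal shares of 1/48 among Hugo, Teodoro, Catalina, Fernando.
Hugo is living and takes 1/48.
Teodoro is living and takes 1/48.
Catalina is living and takes 1/48.
Fernando is living and takes 1/48.
Lucia is living and takes 1/12.

Beatriz 1/24; Catalina 1/48; Elena 1/12; Fernando 1/48; Graciela 1/8; Hugo 1/48; Lucia 1/12; Nieves 1/12; Octavio 1/12; Ramiro 1/24; Teodoro 1/48; Ursula 1/12; Valentina 1/4; Yago 1/24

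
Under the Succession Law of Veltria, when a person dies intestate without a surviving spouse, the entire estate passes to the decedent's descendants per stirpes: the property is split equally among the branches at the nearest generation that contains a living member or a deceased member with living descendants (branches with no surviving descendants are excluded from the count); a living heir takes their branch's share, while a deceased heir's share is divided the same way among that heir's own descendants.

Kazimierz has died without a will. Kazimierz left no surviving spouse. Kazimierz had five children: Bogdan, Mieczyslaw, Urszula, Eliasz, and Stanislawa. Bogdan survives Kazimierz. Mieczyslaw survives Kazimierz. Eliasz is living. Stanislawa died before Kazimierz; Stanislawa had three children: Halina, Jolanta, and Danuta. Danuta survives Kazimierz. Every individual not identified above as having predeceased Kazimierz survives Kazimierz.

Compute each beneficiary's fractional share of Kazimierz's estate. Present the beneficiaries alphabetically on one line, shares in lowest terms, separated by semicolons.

There is no surviving spouse, so the entire estate passes to Kazimierz's descendants per stirpes.
The estate is divided into 5 equal shares of 1/5 among Bogdan, Mieczyslaw, Urszula, Eliasz, Stanislawa.
Bogdan is living and takes 1/5.
Mieczyslaw is living and takes 1/5.
Urszula is living and takes 1/5.
Eliasz is living and takes 1/5.
Stanislawa predeceased; the 1/5 allotted to Stanislawa's branch passes to Stanislawa's issue by representation.
The 1/5 is divided into 3 equal shares of 1/15 among Halina, Jolanta, Danuta.
Halina is living and takes 1/15.
Jolanta is living and takes 1/15.
Danuta is living and takes 1/15.

Bogdan 1/5; Danuta 1/15; Eliasz 1/5; Halina 1/15; Jolanta 1/15; Mieczyslaw 1/5; Urszula 1/5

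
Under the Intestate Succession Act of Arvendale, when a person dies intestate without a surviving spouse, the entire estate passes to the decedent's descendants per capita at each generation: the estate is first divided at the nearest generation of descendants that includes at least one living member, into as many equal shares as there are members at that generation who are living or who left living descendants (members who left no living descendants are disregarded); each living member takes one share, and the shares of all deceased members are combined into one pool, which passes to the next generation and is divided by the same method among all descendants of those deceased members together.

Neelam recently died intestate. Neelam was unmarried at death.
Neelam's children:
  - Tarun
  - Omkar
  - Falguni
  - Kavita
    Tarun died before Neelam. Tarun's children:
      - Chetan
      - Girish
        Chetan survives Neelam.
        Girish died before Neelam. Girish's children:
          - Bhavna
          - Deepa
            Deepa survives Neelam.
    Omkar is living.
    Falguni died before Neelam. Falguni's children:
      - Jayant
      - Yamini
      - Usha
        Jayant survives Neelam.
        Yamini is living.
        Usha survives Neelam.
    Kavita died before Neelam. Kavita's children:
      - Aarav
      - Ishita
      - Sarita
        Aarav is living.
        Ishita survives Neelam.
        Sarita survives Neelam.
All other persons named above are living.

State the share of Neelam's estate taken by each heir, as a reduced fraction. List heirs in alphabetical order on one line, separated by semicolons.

There is no surviving spouse, so the entire estate passes to Neelam's descendants per capita at each generation.
At generation 1 (Tarun, Omkar, Falguni, Kavita) there are 4 shares of (1)/4 = 1/4 each.
Living: Omkar — each takes 1/4.
Deceased: Tarun, Falguni, and Kavita. Their combined 3/4 is pooled and carried to generation 2.
At generation 2 (Chetan, Girish, Jayant, Yamini, Usha, Aarav, Ishita, Sarita) there are 8 shares of (3/4)/8 = 3/32 each.
Living: Chetan, Jayant, Yamini, Usha, Aarav, Ishita, and Sarita — each takes 3/32.
Deceased: Girish. That 3/32 share is carried to generation 3.
At generation 3 (Bhavna, Deepa) there are 2 shares of (3/32)/2 = 3/64 each.
Living: Bhavna and Deepa — each takes 3/64.

Aarav 3/32; Bhavna 3/64; Chetan 3/32; Deepa 3/64; Ishita 3/32; Jayant 3/32; Omkar 1/4; Sarita 3/32; Usha 3/32; Yamini 3/32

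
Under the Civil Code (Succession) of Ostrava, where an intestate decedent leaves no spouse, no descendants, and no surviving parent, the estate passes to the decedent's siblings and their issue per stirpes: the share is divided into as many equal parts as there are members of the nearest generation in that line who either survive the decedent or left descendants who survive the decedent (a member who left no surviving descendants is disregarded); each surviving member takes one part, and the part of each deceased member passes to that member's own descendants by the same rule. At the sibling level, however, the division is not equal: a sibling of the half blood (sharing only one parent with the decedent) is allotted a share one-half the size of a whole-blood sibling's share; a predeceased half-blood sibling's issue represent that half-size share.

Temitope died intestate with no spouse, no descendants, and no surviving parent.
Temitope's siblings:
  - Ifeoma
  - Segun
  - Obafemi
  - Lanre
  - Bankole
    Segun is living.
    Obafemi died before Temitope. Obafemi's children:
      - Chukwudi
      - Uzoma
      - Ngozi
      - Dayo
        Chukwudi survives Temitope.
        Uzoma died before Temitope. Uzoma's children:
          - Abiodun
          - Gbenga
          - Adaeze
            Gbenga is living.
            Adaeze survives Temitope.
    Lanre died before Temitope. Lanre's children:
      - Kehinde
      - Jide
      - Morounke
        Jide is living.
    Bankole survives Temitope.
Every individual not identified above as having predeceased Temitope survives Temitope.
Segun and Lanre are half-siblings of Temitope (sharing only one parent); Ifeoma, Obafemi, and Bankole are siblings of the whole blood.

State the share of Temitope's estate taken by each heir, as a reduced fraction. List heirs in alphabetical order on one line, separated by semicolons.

No spouse, descendants, or parent survives, so the estate passes to Temitope's siblings per stirpes.
Half-blood siblings count for one-half the weight of whole-blood siblings at the initial division.
Dividing 1 in proportion to weights (total weight 4): Ifeoma (weight 1) → 1/4; Segun (weight 1/2) → 1/8; Obafemi (weight 1) → 1/4; Lanre (weight 1/2) → 1/8; Bankole (weight 1) → 1/4.
Ifeoma is living and takes 1/4.
Segun is living and takes 1/8.
Obafemi predeceased; the 1/4 allotted to Obafemi's branch passes to Obafemi's issue by representation.
The 1/4 is divided into 4 equal shares of 1/16 among Chukwudi, Uzoma, Ngozi, Dayo.
Chukwudi is living and takes 1/16.
Uzoma predeceased; the 1/16 allotted to Uzoma's branch passes to Uzoma's issue by representation.
The 1/16 is divided into 3 equal shares of 1/48 among Abiodun, Gbenga, Adaeze.
Abiodun is living and takes 1/48.
Gbenga is living and takes 1/48.
Adaeze is living and takes 1/48.
Ngozi is living and takes 1/16.
Dayo is living and takes 1/16.
Lanre predeceased; the 1/8 allotted to Lanre's branch passes to Lanre's issue by representation.
The 1/8 is divided into 3 equal shares of 1/24 among Kehinde, Jide, Morounke.
Kehinde is living and takes 1/24.
Jide is living and takes 1/24.
Morounke is living and takes 1/24.
Bankole is living and takes 1/4.

Abiodun 1/48; Adaeze 1/48; Bankole 1/4; Chukwudi 1/16; Dayo 1/16; Gbenga 1/48; Ifeoma 1/4; Jide 1/24; Kehinde 1/24; Morounke 1/24; Ngozi 1/16; Segun 1/8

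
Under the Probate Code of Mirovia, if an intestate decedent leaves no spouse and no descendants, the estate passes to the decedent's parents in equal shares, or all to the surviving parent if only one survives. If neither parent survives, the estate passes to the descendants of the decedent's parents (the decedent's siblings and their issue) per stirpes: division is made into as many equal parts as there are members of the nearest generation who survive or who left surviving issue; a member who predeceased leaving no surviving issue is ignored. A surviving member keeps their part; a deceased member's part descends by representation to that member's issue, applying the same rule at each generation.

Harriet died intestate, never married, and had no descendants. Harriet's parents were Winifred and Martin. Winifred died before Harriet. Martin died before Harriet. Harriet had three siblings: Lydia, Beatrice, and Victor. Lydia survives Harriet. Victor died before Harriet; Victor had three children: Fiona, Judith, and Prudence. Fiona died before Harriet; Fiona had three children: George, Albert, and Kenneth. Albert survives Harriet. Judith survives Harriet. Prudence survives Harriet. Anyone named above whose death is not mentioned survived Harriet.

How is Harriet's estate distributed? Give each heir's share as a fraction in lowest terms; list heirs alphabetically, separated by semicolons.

Neither parent survives and there are no descendants, so the estate passes to Harriet's siblings and their issue per stirpes.
The estate is divided into 3 equal shares of 1/3 among Lydia, Beatrice, Victor.
Lydia is living and takes 1/3.
Beatrice is living and takes 1/3.
Victor predeceased; the 1/3 allotted to Victor's branch passes to Victor's issue by representation.
The 1/3 is divided into 3 equal shares of 1/9 among Fiona, Judith, Prudence.
Fiona predeceased; the 1/9 allotted to Fiona's branch passes to Fiona's issue by representation.
The 1/9 is divided into 3 equal shares of 1/27 among George, Albert, Kenneth.
George is living and takes 1/27.
Albert is living and takes 1/27.
Kenneth is living and takes 1/27.
Judith is living and takes 1/9.
Prudence is living and takes 1/9.

Albert 1/27; Beatrice 1/3; George 1/27; Judith 1/9; Kenneth 1/27; Lydia 1/3; Prudence 1/9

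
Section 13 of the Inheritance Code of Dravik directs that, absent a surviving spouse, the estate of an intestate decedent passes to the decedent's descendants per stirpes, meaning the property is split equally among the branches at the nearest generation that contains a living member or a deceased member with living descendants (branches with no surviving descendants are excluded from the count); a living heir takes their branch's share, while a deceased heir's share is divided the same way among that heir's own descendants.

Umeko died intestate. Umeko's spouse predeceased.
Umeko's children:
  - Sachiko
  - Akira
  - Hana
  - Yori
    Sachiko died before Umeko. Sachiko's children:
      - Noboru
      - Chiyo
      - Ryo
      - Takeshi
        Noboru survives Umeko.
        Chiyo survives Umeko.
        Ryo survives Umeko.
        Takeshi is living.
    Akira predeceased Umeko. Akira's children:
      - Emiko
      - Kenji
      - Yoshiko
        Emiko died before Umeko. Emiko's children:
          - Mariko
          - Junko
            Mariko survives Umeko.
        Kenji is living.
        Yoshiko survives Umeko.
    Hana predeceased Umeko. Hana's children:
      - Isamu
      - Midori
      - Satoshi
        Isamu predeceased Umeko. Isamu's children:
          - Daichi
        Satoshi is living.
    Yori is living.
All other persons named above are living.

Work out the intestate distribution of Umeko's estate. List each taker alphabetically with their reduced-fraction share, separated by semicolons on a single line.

There is no surviving spouse, so the entire estate passes to Umeko's descendants per stirpes.
The estate is divided into 4 equal shares of 1/4 among Sachiko, Akira, Hana, Yori.
Sachiko predeceased; the 1/4 allotted to Sachiko's branch passes to Sachiko's issue by representation.
The 1/4 is divided into 4 equal shares of 1/16 among Noboru, Chiyo, Ryo, Takeshi.
Noboru is living and takes 1/16.
Chiyo is living and takes 1/16.
Ryo is living and takes 1/16.
Takeshi is living and takes 1/16.
Akira predeceased; the 1/4 allotted to Akira's branch passes to Akira's issue by representation.
The 1/4 is divided into 3 equal shares of 1/12 among Emiko, Kenji, Yoshiko.
Emiko predeceased; the 1/12 allotted to Emiko's branch passes to Emiko's issue by representation.
The 1/12 is divided into 2 equal shares of 1/24 among Mariko, Junko.
Mariko is living and takes 1/24.
Junko is living and takes 1/24.
Kenji is living and takes 1/12.
Yoshiko is living and takes 1/12.
Hana predeceased; the 1/4 allotted to Hana's branch passes to Hana's issue by representation.
The 1/4 is divided into 3 equal shares of 1/12 among Isamu, Midori, Satoshi.
Isamu predeceased; the 1/12 allotted to Isamu's branch passes to Isamu's issue by representation.
Daichi is the sole taker at this level and receives the full 1/12.
Midori is living and takes 1/12.
Satoshi is living and takes 1/12.
Yori is living and takes 1/4.

Chiyo 1/16; Daichi 1/12; Junko 1/24; Kenji 1/12; Mariko 1/24; Midori 1/12; Noboru 1/16; Ryo 1/16; Satoshi 1/12; Takeshi 1/16; Yori 1/4; Yoshiko 1/12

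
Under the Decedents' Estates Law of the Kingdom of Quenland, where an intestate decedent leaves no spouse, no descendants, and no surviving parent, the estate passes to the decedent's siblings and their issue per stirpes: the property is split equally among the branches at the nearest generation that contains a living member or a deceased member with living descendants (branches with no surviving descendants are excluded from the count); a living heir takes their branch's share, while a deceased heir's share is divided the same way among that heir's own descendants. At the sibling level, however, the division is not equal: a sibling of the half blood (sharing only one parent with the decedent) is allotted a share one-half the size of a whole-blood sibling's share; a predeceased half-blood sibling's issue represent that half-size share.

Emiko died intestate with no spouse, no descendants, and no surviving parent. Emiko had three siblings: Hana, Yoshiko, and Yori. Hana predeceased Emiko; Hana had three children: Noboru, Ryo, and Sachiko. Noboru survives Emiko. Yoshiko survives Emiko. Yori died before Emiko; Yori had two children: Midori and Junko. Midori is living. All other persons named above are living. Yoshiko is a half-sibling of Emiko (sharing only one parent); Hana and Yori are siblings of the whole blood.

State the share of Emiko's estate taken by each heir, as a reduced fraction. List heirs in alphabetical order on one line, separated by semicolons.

Junko 1/5; Midori 1/5; Noboru 2/15; Ryo 2/15; Sachiko 2/15; Yoshiko 1/5

No spouse, descendants, or parent survives, so the estate passes to Emiko's siblings per stirpes.
Half-blood siblings count for one-half the weight of whole-blood siblings at the initial division.
Dividing 1 in proportion to weights (total weight 5/2): Hana (weight 1) → 2/5; Yoshiko (weight 1/2) → 1/5; Yori (weight 1) → 2/5.
Hana predeceased; the 2/5 allotted to Hana's branch passes to Hana's issue by representation.
The 2/5 is divided into 3 equal shares of 2/15 among Noboru, Ryo, Sachiko.
Noboru is living and takes 2/15.
Ryo is living and takes 2/15.
Sachiko is living and takes 2/15.
Yoshiko is living and takes 1/5.
Yori predeceased; the 2/5 allotted to Yori's branch passes to Yori's issue by representation.
The 2/5 is divided into 2 equal shares of 1/5 among Midori, Junko.
Midori is living and takes 1/5.
Junko is living and takes 1/5.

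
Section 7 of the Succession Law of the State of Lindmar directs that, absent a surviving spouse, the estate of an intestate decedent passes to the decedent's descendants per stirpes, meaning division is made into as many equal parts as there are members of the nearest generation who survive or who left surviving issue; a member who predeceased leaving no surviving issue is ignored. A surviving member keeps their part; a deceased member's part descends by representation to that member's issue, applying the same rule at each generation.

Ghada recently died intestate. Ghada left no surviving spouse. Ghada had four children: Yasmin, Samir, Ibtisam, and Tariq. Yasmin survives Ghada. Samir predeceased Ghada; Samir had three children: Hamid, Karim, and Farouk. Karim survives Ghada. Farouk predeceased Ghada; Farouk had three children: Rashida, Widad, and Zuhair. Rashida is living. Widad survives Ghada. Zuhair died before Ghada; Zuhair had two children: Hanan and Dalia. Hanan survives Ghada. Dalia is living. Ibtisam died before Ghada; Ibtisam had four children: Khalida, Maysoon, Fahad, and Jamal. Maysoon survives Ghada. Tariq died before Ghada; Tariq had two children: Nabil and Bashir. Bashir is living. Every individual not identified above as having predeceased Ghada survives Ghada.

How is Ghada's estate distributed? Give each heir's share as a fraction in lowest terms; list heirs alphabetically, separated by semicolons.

Bashir 1/8; Dalia 1/72; Fahad 1/16; Hamid 1/12; Hanan 1/72; Jamal 1/16; Karim 1/12; Khalida 1/16; Maysoon 1/16; Nabil 1/8; Rashida 1/36; Widad 1/36; Yasmin 1/4

There is no surviving spouse, so the entire estate passes to Ghada's descendants per stirpes.
The estate is divided into 4 equal shares of 1/4 among Yasmin, Samir, Ibtisam, Tariq.
Yasmin is living and takes 1/4.
Samir predeceased; the 1/4 allotted to Samir's branch passes to Samir's issue by representation.
The 1/4 is divided into 3 equal shares of 1/12 among Hamid, Karim, Farouk.
Hamid is living and takes 1/12.
Karim is living and takes 1/12.
Farouk predeceased; the 1/12 allotted to Farouk's branch passes to Farouk's issue by representation.
The 1/12 is divided into 3 equal shares of 1/36 among Rashida, Widad, Zuhair.
Rashida is living and takes 1/36.
Widad is living and takes 1/36.
Zuhair predeceased; the 1/36 allotted to Zuhair's branch passes to Zuhair's issue by representation.
The 1/36 is divided into 2 equal shares of 1/72 among Hanan, Dalia.
Hanan is living and takes 1/72.
Dalia is living and takes 1/72.
Ibtisam predeceased; the 1/4 allotted to Ibtisam's branch passes to Ibtisam's issue by representation.
The 1/4 is divided into 4 equal shares of 1/16 among Khalida, Maysoon, Fahad, Jamal.
Khalida is living and takes 1/16.
Maysoon is living and takes 1/16.
Fahad is living and takes 1/16.
Jamal is living and takes 1/16.
Tariq predeceased; the 1/4 allotted to Tariq's branch passes to Tariq's issue by representation.
The 1/4 is divided into 2 equal shares of 1/8 among Nabil, Bashir.
Nabil is living and takes 1/8.
Bashir is living and takes 1/8.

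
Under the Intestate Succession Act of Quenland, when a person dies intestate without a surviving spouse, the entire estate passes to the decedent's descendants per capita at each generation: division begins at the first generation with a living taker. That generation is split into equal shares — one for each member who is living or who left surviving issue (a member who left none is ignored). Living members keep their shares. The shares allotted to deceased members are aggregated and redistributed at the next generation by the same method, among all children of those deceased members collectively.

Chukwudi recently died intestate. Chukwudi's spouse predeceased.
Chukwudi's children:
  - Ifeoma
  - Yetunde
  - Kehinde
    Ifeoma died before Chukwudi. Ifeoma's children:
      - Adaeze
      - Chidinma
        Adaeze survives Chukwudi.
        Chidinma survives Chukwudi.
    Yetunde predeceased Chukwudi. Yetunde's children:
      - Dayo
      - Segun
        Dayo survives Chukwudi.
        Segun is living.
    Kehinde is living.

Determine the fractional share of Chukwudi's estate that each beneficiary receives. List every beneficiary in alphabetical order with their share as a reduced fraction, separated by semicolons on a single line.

Adaeze 1/6; Chidinma 1/6; Dayo 1/6; Kehinde 1/3; Segun 1/6

There is no surviving spouse, so the entire estate passes to Chukwudi's descendants per capita at each generation.
At generation 1 (Ifeoma, Yetunde, Kehinde) there are 3 shares of (1)/3 = 1/3 each.
Living: Kehinde — each takes 1/3.
Deceased: Ifeoma and Yetunde. Their combined 2/3 is pooled and carried to generation 2.
At generation 2 (Adaeze, Chidinma, Dayo, Segun) there are 4 shares of (2/3)/4 = 1/6 each.
Living: Adaeze, Chidinma, Dayo, and Segun — each takes 1/6.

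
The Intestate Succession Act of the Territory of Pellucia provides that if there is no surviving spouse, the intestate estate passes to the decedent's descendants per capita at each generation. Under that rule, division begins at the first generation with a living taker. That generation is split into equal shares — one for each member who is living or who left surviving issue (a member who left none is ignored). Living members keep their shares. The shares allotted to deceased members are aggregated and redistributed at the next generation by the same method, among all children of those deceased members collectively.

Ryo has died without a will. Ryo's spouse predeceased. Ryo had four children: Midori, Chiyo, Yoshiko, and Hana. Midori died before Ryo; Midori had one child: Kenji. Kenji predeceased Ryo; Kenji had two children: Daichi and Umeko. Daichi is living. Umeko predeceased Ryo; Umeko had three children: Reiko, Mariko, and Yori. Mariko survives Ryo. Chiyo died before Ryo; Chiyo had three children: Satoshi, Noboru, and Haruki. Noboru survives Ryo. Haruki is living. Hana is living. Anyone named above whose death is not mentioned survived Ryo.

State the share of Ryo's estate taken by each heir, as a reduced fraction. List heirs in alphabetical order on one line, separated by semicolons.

There is no surviving spouse, so the entire estate passes to Ryo's descendants per capita at each generation.
At generation 1 (Midori, Chiyo, Yoshiko, Hana) there are 4 shares of (1)/4 = 1/4 each.
Living: Yoshiko and Hana — each takes 1/4.
Deceased: Midori and Chiyo. Their combined 1/2 is pooled and carried to generation 2.
At generation 2 (Kenji, Satoshi, Noboru, Haruki) there are 4 shares of (1/2)/4 = 1/8 each.
Living: Satoshi, Noboru, and Haruki — each takes 1/8.
Deceased: Kenji. That 1/8 share is carried to generation 3.
At generation 3 (Daichi, Umeko) there are 2 shares of (1/8)/2 = 1/16 each.
Living: Daichi — each takes 1/16.
Deceased: Umeko. That 1/16 share is carried to generation 4.
At generation 4 (Reiko, Mariko, Yori) there are 3 shares of (1/16)/3 = 1/48 each.
Living: Reiko, Mariko, and Yori — each takes 1/48.

Daichi 1/16; Hana 1/4; Haruki 1/8; Mariko 1/48; Noboru 1/8; Reiko 1/48; Satoshi 1/8; Yori 1/48; Yoshiko 1/4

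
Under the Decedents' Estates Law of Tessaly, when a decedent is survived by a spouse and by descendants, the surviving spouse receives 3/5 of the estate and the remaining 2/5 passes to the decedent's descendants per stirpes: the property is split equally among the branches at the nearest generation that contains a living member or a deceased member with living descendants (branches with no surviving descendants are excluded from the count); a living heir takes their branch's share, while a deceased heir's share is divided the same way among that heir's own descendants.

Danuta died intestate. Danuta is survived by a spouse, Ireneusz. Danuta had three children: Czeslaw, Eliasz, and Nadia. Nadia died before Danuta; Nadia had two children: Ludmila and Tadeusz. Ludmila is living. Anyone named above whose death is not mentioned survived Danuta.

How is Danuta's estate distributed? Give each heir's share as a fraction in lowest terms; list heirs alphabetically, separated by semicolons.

Czeslaw 2/15; Eliasz 2/15; Ireneusz 3/5; Ludmila 1/15; Tadeusz 1/15

Ireneusz, as surviving spouse, takes 3/5.
The remaining 2/5 passes to Danuta's descendants per stirpes.
The 2/5 is divided into 3 equal shares of 2/15 among Czeslaw, Eliasz, Nadia.
Czeslaw is living and takes 2/15.
Eliasz is living and takes 2/15.
Nadia predeceased; the 2/15 allotted to Nadia's branch passes to Nadia's issue by representation.
The 2/15 is divided into 2 equal shares of 1/15 among Ludmila, Tadeusz.
Ludmila is living and takes 1/15.
Tadeusz is living and takes 1/15.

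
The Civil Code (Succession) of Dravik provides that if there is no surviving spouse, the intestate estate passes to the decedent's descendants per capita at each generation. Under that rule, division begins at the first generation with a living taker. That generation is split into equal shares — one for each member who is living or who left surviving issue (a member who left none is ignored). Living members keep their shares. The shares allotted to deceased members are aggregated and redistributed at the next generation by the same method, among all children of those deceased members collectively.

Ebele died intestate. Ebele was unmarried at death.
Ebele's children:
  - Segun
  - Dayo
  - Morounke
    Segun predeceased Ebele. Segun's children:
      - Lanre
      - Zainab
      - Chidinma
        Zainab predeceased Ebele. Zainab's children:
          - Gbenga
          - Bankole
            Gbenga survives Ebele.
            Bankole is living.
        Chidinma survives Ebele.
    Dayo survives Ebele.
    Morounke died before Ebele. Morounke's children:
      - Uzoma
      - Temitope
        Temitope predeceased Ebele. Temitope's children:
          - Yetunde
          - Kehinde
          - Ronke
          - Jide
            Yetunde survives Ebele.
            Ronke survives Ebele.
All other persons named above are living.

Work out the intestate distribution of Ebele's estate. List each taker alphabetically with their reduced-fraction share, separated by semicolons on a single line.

There is no surviving spouse, so the entire estate passes to Ebele's descendants per capita at each generation.
At generation 1 (Segun, Dayo, Morounke) there are 3 shares of (1)/3 = 1/3 each.
Living: Dayo — each takes 1/3.
Deceased: Segun and Morounke. Their combined 2/3 is pooled and carried to generation 2.
At generation 2 (Lanre, Zainab, Chidinma, Uzoma, Temitope) there are 5 shares of (2/3)/5 = 2/15 each.
Living: Lanre, Chidinma, and Uzoma — each takes 2/15.
Deceased: Zainab and Temitope. Their combined 4/15 is pooled and carried to generation 3.
At generation 3 (Gbenga, Bankole, Yetunde, Kehinde, Ronke, Jide) there are 6 shares of (4/15)/6 = 2/45 each.
Living: Gbenga, Bankole, Yetunde, Kehinde, Ronke, and Jide — each takes 2/45.

Bankole 2/45; Chidinma 2/15; Dayo 1/3; Gbenga 2/45; Jide 2/45; Kehinde 2/45; Lanre 2/15; Ronke 2/45; Uzoma 2/15; Yetunde 2/45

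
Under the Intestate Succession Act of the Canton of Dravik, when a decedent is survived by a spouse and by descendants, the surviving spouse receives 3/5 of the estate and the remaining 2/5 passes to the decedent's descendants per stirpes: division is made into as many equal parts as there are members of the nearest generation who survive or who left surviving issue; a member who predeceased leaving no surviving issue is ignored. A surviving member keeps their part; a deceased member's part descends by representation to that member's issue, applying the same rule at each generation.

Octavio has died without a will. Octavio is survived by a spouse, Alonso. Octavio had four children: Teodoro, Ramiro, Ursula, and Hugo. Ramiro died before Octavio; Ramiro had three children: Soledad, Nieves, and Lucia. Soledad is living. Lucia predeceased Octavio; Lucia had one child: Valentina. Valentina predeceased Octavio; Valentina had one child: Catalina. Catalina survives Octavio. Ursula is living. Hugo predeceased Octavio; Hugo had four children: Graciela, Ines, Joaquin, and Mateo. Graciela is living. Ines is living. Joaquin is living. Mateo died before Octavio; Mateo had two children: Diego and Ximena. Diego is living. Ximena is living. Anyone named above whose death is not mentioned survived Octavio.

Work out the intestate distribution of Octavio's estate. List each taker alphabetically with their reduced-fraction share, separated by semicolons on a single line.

Alonso 3/5; Catalina 1/30; Diego 1/80; Graciela 1/40; Ines 1/40; Joaquin 1/40; Nieves 1/30; Soledad 1/30; Teodoro 1/10; Ursula 1/10; Ximena 1/80

Alonso, as surviving spouse, takes 3/5.
The remaining 2/5 passes to Octavio's descendants per stirpes.
The 2/5 is divided into 4 equal shares of 1/10 among Teodoro, Ramiro, Ursula, Hugo.
Teodoro is living and takes 1/10.
Ramiro predeceased; the 1/10 allotted to Ramiro's branch passes to Ramiro's issue by representation.
The 1/10 is divided into 3 equal shares of 1/30 among Soledad, Nieves, Lucia.
Soledad is living and takes 1/30.
Nieves is living and takes 1/30.
Lucia predeceased; the 1/30 allotted to Lucia's branch passes to Lucia's issue by representation.
Valentina's line is the sole branch at this level, so the full 1/30 passes to Valentina's issue by representation.
Catalina is the sole taker at this level and receives the full 1/30.
Ursula is living and takes 1/10.
Hugo predeceased; the 1/10 allotted to Hugo's branch passes to Hugo's issue by representation.
The 1/10 is divided into 4 equal shares of 1/40 among Graciela, Ines, Joaquin, Mateo.
Graciela is living and takes 1/40.
Ines is living and takes 1/40.
Joaquin is living and takes 1/40.
Mateo predeceased; the 1/40 allotted to Mateo's branch passes to Mateo's issue by representation.
The 1/40 is divided into 2 equal shares of 1/80 among Diego, Ximena.
Diego is living and takes 1/80.
Ximena is living and takes 1/80.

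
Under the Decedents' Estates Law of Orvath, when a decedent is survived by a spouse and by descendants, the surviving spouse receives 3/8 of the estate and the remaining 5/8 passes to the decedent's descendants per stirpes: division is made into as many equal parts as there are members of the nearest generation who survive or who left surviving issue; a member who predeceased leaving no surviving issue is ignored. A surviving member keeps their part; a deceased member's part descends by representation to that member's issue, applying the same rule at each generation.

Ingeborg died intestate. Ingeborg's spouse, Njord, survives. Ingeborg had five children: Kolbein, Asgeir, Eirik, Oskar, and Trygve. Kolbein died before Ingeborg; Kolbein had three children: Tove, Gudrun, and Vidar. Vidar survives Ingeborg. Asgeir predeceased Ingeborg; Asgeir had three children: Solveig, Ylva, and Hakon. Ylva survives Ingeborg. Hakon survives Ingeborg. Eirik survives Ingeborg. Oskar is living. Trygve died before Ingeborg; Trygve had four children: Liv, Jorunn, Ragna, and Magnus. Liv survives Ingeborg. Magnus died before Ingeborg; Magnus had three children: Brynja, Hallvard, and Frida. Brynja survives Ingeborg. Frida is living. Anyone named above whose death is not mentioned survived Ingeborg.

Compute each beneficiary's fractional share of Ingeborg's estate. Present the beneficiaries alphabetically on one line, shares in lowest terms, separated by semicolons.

Njord, as surviving spouse, takes 3/8.
The remaining 5/8 passes to Ingeborg's descendants per stirpes.
The 5/8 is divided into 5 equal shares of 1/8 among Kolbein, Asgeir, Eirik, Oskar, Trygve.
Kolbein predeceased; the 1/8 allotted to Kolbein's branch passes to Kolbein's issue by representation.
The 1/8 is divided into 3 equal shares of 1/24 among Tove, Gudrun, Vidar.
Tove is living and takes 1/24.
Gudrun is living and takes 1/24.
Vidar is living and takes 1/24.
Asgeir predeceased; the 1/8 allotted to Asgeir's branch passes to Asgeir's issue by representation.
The 1/8 is divided into 3 equal shares of 1/24 among Solveig, Ylva, Hakon.
Solveig is living and takes 1/24.
Ylva is living and takes 1/24.
Hakon is living and takes 1/24.
Eirik is living and takes 1/8.
Oskar is living and takes 1/8.
Trygve predeceased; the 1/8 allotted to Trygve's branch passes to Trygve's issue by representation.
The 1/8 is divided into 4 equal shares of 1/32 among Liv, Jorunn, Ragna, Magnus.
Liv is living and takes 1/32.
Jorunn is living and takes 1/32.
Ragna is living and takes 1/32.
Magnus predeceased; the 1/32 allotted to Magnus's branch passes to Magnus's issue by representation.
The 1/32 is divided into 3 equal shares of 1/96 among Brynja, Hallvard, Frida.
Brynja is living and takes 1/96.
Hallvard is living and takes 1/96.
Frida is living and takes 1/96.

Brynja 1/96; Eirik 1/8; Frida 1/96; Gudrun 1/24; Hakon 1/24; Hallvard 1/96; Jorunn 1/32; Liv 1/32; Njord 3/8; Oskar 1/8; Ragna 1/32; Solveig 1/24; Tove 1/24; Vidar 1/24; Ylva 1/24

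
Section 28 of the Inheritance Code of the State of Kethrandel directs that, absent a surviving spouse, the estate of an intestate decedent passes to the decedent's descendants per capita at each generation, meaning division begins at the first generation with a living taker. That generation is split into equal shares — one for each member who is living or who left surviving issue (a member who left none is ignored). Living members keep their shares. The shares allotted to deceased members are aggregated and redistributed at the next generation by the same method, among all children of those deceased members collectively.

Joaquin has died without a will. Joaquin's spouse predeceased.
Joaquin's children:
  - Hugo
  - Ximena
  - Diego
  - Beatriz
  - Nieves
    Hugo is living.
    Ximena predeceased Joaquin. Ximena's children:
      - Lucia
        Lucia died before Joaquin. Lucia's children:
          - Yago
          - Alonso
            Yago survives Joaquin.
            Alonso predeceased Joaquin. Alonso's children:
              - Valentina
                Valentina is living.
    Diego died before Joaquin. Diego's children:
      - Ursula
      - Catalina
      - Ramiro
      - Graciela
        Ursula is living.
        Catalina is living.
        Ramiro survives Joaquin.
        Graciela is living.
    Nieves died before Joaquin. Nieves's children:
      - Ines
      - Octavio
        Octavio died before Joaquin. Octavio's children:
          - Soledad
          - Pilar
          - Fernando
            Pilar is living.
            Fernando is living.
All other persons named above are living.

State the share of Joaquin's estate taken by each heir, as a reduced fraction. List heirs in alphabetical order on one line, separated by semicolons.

Beatriz 1/5; Catalina 3/35; Fernando 6/175; Graciela 3/35; Hugo 1/5; Ines 3/35; Pilar 6/175; Ramiro 3/35; Soledad 6/175; Ursula 3/35; Valentina 6/175; Yago 6/175

There is no surviving spouse, so the entire estate passes to Joaquin's descendants per capita at each generation.
At generation 1 (Hugo, Ximena, Diego, Beatriz, Nieves) there are 5 shares of (1)/5 = 1/5 each.
Living: Hugo and Beatriz — each takes 1/5.
Deceased: Ximena, Diego, and Nieves. Their combined 3/5 is pooled and carried to generation 2.
At generation 2 (Lucia, Ursula, Catalina, Ramiro, Graciela, Ines, Octavio) there are 7 shares of (3/5)/7 = 3/35 each.
Living: Ursula, Catalina, Ramiro, Graciela, and Ines — each takes 3/35.
Deceased: Lucia and Octavio. Their combined 6/35 is pooled and carried to generation 3.
At generation 3 (Yago, Alonso, Soledad, Pilar, Fernando) there are 5 shares of (6/35)/5 = 6/175 each.
Living: Yago, Soledad, Pilar, and Fernando — each takes 6/175.
Deceased: Alonso. That 6/175 share is carried to generation 4.
At generation 4 (Valentina) there are 1 shares of (6/175)/1 = 6/175 each.
Living: Valentina — each takes 6/175.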